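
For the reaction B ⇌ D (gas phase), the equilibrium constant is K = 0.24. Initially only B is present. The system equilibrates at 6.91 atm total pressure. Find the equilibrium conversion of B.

X = 0.194

Take 1 mol B as basis and let X be its fractional conversion, so ξ = X.
Species balance: n_B = 1 − X; n_D = X.
Since Δν = 0, n_T = 1 throughout.
y_i = n_i/n_T, p_i = y_i·P. K = p_D / (p_B).
Setting this equal to 0.24 and taking the physical root (0 < X < 1) gives X = 0.194.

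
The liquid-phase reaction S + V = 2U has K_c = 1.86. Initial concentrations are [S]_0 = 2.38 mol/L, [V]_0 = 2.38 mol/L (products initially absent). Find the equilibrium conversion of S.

X = 0.405

Let X = conversion of S; extent ξ = 2.38·X mol/L.
Concentrations: [S] = 2.38 − 2.38X; [V] = 2.38 − 2.38X; [U] = 4.76X.
K_c = [U]^2 / ([S] [V]).
Equating to 1.86: the physical root is X = 0.405.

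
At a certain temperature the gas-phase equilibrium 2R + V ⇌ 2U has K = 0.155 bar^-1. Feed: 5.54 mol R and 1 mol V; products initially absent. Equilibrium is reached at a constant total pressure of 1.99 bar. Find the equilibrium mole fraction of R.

y_R = 0.770

Take 1 mol V as basis and let X be its fractional conversion, so ξ = X.
Moles: n_R = 5.54 − 2X; n_V = 1 − X; n_U = 2X.
Total moles n_T = 6.54 − X.
With p_i = (n_i/n_T)P, K = p_U^2 / (p_R^2 p_V).
Equating to 0.155 bar^-1 and solving on 0 < X < 1: X = 0.408.
Then n_R = 4.72, n_T = 6.13, so y_R = 0.770.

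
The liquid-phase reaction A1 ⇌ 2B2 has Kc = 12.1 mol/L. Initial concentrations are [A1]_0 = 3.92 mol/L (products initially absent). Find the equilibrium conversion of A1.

X = 0.574

Let X = conversion of A1; extent ξ = 3.92·X mol/L.
Concentrations: [A1] = 3.92 − 3.92X; [B2] = 7.84X.
Kc = [B2]^2 / ([A1]).
Setting equal to 12.1 and solving for X on (0,1) gives X = 0.574.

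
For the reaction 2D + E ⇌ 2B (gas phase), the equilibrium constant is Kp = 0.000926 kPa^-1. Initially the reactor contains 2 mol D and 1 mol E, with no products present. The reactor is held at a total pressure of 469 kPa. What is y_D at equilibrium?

y_D = 0.543

Let X = conversion of D (basis 2 mol D); extent of reaction ξ = X.
Species balance: n_D = 2 − 2X; n_E = 1 − X; n_B = 2X.
Summing: n_T = 3 − X.
Mole fractions y_i = n_i/n_T; Kp = p_B^2 / (p_D^2 p_E) with p_i = y_i·P.
Substituting and setting equal to 0.000926 kPa^-1 gives a polynomial in X; the root in (0,1) is X = 0.256.
Then n_D = 1.49, n_T = 2.74, so y_D = 0.543.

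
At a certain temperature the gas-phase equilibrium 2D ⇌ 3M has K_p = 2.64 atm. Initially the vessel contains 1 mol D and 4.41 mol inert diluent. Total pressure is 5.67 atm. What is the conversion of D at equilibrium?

Basis: 1 mol D initially; let X = conversion of D. Extent ξ = 0.5X.
Species balance: n_D = 1 − X; n_M = 1.5X; n_I = 4.41 (inert).
Total moles n_T = 5.41 + 0.5X.
y_i = n_i/n_T, p_i = y_i·P. K_p = p_M^3 / (p_D^2).
Equating to 2.64 atm and solving on 0 < X < 1: X = 0.545.

X = 0.545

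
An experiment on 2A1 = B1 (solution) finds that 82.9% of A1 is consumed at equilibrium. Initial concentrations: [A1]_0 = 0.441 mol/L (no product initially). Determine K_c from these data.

Let X = conversion of A1.
Concentrations: [A1] = 0.441 − 0.441X; [B1] = 0.221X.
At X = 0.829: [A1] = 0.0754, [B1] = 0.183.
K_c = [B1] / ([A1]^2) = 32.1 L/mol.

K_c = 32.1 L/mol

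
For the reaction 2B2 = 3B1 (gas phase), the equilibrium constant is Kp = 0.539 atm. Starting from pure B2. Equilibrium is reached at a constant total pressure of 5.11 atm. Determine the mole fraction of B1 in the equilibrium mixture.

Let X = conversion of B2 (basis 1 mol B2); extent of reaction ξ = 0.5X.
Mole table: n_B2 = 1 − X; n_B1 = 1.5X.
Summing: n_T = 1 + 0.5X.
Mole fractions y_i = n_i/n_T; Kp = p_B1^3 / (p_B2^2) with p_i = y_i·P.
This yields a degree-3 equation in X; solving on (0,1), X = 0.267.
Then n_B1 = 0.4, n_T = 1.13, so y_B1 = 0.353.

y_B1 = 0.353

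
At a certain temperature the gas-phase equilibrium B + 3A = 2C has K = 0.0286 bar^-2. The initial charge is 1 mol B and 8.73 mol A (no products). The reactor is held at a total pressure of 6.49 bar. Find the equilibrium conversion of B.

X = 0.663

Basis: 1 mol B initially; let X = conversion of B. Extent ξ = X.
Moles: n_B = 1 − X; n_A = 8.73 − 3X; n_C = 2X.
Summing: n_T = 9.73 − 2X.
Mole fractions y_i = n_i/n_T; K = p_C^2 / (p_B p_A^3) with p_i = y_i·P.
Equating to 0.0286 bar^-2 and solving on 0 < X < 1: X = 0.663.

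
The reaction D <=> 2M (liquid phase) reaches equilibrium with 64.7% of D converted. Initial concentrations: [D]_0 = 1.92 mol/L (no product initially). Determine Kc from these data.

Let X = conversion of D.
Concentrations: [D] = 1.92 − 1.92X; [M] = 3.84X.
At X = 0.647: [D] = 0.678, [M] = 2.48.
Kc = [M]^2 / ([D]) = 9.11 mol/L.

Kc = 9.11 mol/L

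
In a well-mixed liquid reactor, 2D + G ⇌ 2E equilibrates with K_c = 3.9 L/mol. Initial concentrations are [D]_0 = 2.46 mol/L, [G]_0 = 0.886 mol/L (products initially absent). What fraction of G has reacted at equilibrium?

X = 0.700

Let X = conversion of G; extent ξ = 0.886·X mol/L.
Concentrations: [D] = 2.46 − 1.77X; [G] = 0.886 − 0.886X; [E] = 1.77X.
K_c = [E]^2 / ([D]^2 [G]).
Solving K_c = 3.9 for X ∈ (0,1): X = 0.700.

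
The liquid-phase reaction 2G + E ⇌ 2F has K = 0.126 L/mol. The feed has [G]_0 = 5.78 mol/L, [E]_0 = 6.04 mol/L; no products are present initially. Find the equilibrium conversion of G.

Let X = conversion of G; extent ξ = 5.78X/2 mol/L.
Concentrations: [G] = 5.78 − 5.78X; [E] = 6.04 − 2.89X; [F] = 5.78X.
K = [F]^2 / ([G]^2 [E]).
Equating to 0.126 L/mol: the physical root is X = 0.437.

X = 0.437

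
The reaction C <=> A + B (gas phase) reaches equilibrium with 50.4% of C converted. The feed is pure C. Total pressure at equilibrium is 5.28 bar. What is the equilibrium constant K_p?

K_p = 1.8 bar

Let X = conversion of C (basis 1 mol C); extent of reaction ξ = X.
Moles: n_C = 1 − X; n_A = X; n_B = X.
n_T = Σnᵢ = 1 + X.
At X = 0.504: n_C = 0.496, n_A = 0.504, n_B = 0.504, n_T = 1.5.
p_i = (n_i/n_T)·P. K_p = p_A p_B / (p_C) = 1.8 bar.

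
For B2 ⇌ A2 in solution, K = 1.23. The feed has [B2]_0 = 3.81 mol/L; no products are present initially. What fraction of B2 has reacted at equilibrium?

Let X = conversion of B2; extent ξ = 3.81·X mol/L.
Concentrations: [B2] = 3.81 − 3.81X; [A2] = 3.81X.
K = [A2] / ([B2]).
Equating to 1.23: the physical root is X = 0.552.

X = 0.552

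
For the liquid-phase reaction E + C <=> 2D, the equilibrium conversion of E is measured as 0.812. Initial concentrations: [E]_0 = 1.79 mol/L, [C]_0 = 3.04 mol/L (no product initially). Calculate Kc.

Kc = 15.8

Let X = conversion of E.
Concentrations: [E] = 1.79 − 1.79X; [C] = 3.04 − 1.79X; [D] = 3.58X.
At X = 0.812: [E] = 0.337, [C] = 1.59, [D] = 2.91.
Kc = [D]^2 / ([E] [C]) = 15.8.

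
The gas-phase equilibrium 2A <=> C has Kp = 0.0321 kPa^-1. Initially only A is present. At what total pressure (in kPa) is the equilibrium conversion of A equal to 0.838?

Let X = conversion of A (basis 1 mol A); extent of reaction ξ = 0.5X.
Moles: n_A = 1 − X; n_C = 0.5X.
Total moles n_T = 1 − 0.5X.
Kp = p_C / (p_A^2) with p_i = (n_i/n_T)·P.
At X = 0.838: the mole-fraction product g(X) = Π y_i^ν_i = 9.276. Since Kp = g(X)·P^{-1}, P = (g/Kp)^(1/1) = (9.276/0.0321)^(1/1) = 289 kPa.

P = 289 kPa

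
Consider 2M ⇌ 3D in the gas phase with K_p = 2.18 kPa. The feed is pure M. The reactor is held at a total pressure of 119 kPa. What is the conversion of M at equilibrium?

X = 0.160

Take 1 mol M as basis and let X be its fractional conversion, so ξ = 0.5X.
Mole table: n_M = 1 − X; n_D = 1.5X.
n_T = Σnᵢ = 1 + 0.5X.
Mole fractions y_i = n_i/n_T; K_p = p_D^3 / (p_M^2) with p_i = y_i·P.
Equating to 2.18 kPa and solving on 0 < X < 1: X = 0.160.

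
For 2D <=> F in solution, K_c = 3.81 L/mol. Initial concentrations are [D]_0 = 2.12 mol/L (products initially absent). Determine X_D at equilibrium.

X = 0.780

Let X = conversion of D; extent ξ = 2.12X/2 mol/L.
Concentrations: [D] = 2.12 − 2.12X; [F] = 1.06X.
K_c = [F] / ([D]^2).
Equating to 3.81 L/mol: the physical root is X = 0.780.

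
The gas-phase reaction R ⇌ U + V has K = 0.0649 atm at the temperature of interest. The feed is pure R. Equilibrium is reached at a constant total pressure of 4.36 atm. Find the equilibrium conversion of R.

X = 0.121

Basis: 1 mol R initially; let X = conversion of R. Extent ξ = X.
Moles: n_R = 1 − X; n_U = X; n_V = X.
n_T = Σnᵢ = 1 + X.
y_i = n_i/n_T, p_i = y_i·P. K = p_U p_V / (p_R).
Equating to 0.0649 atm and solving on 0 < X < 1: X = 0.121.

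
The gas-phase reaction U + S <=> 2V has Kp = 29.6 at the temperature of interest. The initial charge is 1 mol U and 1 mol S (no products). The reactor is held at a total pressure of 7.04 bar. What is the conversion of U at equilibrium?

X = 0.731

Basis: 1 mol U initially; let X = conversion of U. Extent ξ = X.
Mole table: n_U = 1 − X; n_S = 1 − X; n_V = 2X.
Total moles n_T = 2 (Δν = 0, constant).
Mole fractions y_i = n_i/n_T; Kp = p_V^2 / (p_U p_S) with p_i = y_i·P.
Substituting and setting equal to 29.6 gives a polynomial in X; the root in (0,1) is X = 0.731.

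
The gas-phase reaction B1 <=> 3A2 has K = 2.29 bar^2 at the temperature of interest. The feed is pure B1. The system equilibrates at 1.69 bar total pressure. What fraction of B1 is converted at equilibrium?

Let X = conversion of B1 (basis 1 mol B1); extent of reaction ξ = X.
Moles: n_B1 = 1 − X; n_A2 = 3X.
n_T = Σnᵢ = 1 + 2X.
y_i = n_i/n_T, p_i = y_i·P. K = p_A2^3 / (p_B1).
Equating to 2.29 bar^2 and solving on 0 < X < 1: X = 0.385.

X = 0.385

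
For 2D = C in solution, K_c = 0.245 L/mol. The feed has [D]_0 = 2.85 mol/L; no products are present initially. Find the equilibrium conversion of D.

X = 0.439

Let X = conversion of D; extent ξ = 2.85X/2 mol/L.
Concentrations: [D] = 2.85 − 2.85X; [C] = 1.43X.
K_c = [C] / ([D]^2).
Equating to 0.245 L/mol: the physical root is X = 0.439.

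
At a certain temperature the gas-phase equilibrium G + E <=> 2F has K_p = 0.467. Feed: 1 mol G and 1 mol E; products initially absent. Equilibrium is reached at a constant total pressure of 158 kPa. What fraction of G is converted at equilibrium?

Basis: 1 mol G initially; let X = conversion of G. Extent ξ = X.
Moles: n_G = 1 − X; n_E = 1 − X; n_F = 2X.
Total moles n_T = 2 (Δν = 0, constant).
Mole fractions y_i = n_i/n_T; K_p = p_F^2 / (p_G p_E) with p_i = y_i·P.
This yields a degree-2 equation in X; solving on (0,1), X = 0.255.

X = 0.255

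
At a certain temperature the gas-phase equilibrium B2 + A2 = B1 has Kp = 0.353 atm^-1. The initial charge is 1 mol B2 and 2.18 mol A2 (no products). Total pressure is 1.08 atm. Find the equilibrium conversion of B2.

X = 0.202

Let X = conversion of B2 (basis 1 mol B2); extent of reaction ξ = X.
Species balance: n_B2 = 1 − X; n_A2 = 2.18 − X; n_B1 = X.
Total moles n_T = 3.18 − X.
y_i = n_i/n_T, p_i = y_i·P. Kp = p_B1 / (p_B2 p_A2).
This yields a degree-2 equation in X; solving on (0,1), X = 0.202.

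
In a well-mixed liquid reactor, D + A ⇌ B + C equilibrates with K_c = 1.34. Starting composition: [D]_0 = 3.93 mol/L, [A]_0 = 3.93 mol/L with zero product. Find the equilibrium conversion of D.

X = 0.537

Let X = conversion of D; extent ξ = 3.93·X mol/L.
Concentrations: [D] = 3.93 − 3.93X; [A] = 3.93 − 3.93X; [B] = 3.93X; [C] = 3.93X.
K_c = [B] [C] / ([D] [A]).
Setting equal to 1.34 and solving for X on (0,1) gives X = 0.537.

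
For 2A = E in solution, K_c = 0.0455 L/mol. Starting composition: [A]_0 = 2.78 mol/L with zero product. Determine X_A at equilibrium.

X = 0.173

Let X = conversion of A; extent ξ = 2.78X/2 mol/L.
Concentrations: [A] = 2.78 − 2.78X; [E] = 1.39X.
K_c = [E] / ([A]^2).
Solving K_c = 0.0455 for X ∈ (0,1): X = 0.173.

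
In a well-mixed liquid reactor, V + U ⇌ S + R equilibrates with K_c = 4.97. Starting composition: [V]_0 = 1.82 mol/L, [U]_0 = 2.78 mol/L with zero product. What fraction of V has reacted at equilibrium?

Let X = conversion of V; extent ξ = 1.82·X mol/L.
Concentrations: [V] = 1.82 − 1.82X; [U] = 2.78 − 1.82X; [S] = 1.82X; [R] = 1.82X.
K_c = [S] [R] / ([V] [U]).
Equating to 4.97: the physical root is X = 0.814.

X = 0.814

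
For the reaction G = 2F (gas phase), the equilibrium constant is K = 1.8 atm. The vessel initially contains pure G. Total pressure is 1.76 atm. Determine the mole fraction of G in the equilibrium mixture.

y_G = 0.378

Basis: 1 mol G initially; let X = conversion of G. Extent ξ = X.
At extent ξ: n_G = 1 − X; n_F = 2X.
n_T = Σnᵢ = 1 + X.
With p_i = (n_i/n_T)P, K = p_F^2 / (p_G).
Equating to 1.8 atm and solving on 0 < X < 1: X = 0.451.
Then n_G = 0.549, n_T = 1.45, so y_G = 0.378.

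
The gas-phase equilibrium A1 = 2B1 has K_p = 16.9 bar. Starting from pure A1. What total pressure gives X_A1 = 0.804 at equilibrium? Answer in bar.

Take 1 mol A1 as basis and let X be its fractional conversion, so ξ = X.
At extent ξ: n_A1 = 1 − X; n_B1 = 2X.
Total moles n_T = 1 + X.
K_p = p_B1^2 / (p_A1) with p_i = (n_i/n_T)·P.
At X = 0.804: the mole-fraction product g(X) = Π y_i^ν_i = 7.313. Since K_p = g(X)·P^{1}, P = (K_p/g)^(1/1) = (16.9/7.313)^(1/1) = 2.31 bar.

P = 2.31 bar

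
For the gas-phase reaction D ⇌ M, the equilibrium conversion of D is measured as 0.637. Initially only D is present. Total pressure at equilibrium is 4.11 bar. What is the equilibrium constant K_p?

Take 1 mol D as basis and let X be its fractional conversion, so ξ = X.
At extent ξ: n_D = 1 − X; n_M = X.
n_T stays at 1 (no change in mole number).
At X = 0.637: n_D = 0.363, n_M = 0.637, n_T = 1.
p_i = (n_i/n_T)·P. K_p = p_M / (p_D) = 1.75.

K_p = 1.75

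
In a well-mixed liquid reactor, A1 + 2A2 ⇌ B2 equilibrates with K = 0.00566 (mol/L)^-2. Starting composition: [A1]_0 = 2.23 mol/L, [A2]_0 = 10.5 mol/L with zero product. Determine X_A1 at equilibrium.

Let X = conversion of A1; extent ξ = 2.23·X mol/L.
Concentrations: [A1] = 2.23 − 2.23X; [A2] = 10.5 − 4.46X; [B2] = 2.23X.
K = [B2] / ([A1] [A2]^2).
Setting equal to 0.00566 and solving for X on (0,1) gives X = 0.318.

X = 0.318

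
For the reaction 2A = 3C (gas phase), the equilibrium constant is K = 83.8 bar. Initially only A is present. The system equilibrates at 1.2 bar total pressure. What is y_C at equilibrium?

y_C = 0.898

Let X = conversion of A (basis 1 mol A); extent of reaction ξ = 0.5X.
At extent ξ: n_A = 1 − X; n_C = 1.5X.
n_T = Σnᵢ = 1 + 0.5X.
With p_i = (n_i/n_T)P, K = p_C^3 / (p_A^2).
Setting this equal to 83.8 bar and taking the physical root (0 < X < 1) gives X = 0.855.
Then n_C = 1.28, n_T = 1.43, so y_C = 0.898.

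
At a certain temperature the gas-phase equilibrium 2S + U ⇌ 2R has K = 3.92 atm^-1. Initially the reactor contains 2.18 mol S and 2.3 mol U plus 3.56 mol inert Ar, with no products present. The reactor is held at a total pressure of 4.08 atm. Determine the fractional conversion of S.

Take 2.18 mol S as basis and let X be its fractional conversion, so ξ = 1.09X.
Moles: n_S = 2.18 − 2.18X; n_U = 2.3 − 1.09X; n_R = 2.18X; n_I = 3.56 (inert).
Total moles n_T = 8.04 − 1.09X.
With p_i = (n_i/n_T)P, K = p_R^2 / (p_S^2 p_U).
This yields a degree-3 equation in X; solving on (0,1), X = 0.651.

X = 0.651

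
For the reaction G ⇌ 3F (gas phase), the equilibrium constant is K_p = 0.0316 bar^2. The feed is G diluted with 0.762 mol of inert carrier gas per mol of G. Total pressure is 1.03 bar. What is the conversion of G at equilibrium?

Let X = conversion of G (basis 1 mol G); extent of reaction ξ = X.
Species balance: n_G = 1 − X; n_F = 3X; n_I = 0.762 (inert).
Total moles n_T = 1.76 + 2X.
With p_i = (n_i/n_T)P, K_p = p_F^3 / (p_G).
Substituting and setting equal to 0.0316 bar^2 gives a polynomial in X; the root in (0,1) is X = 0.159.

X = 0.159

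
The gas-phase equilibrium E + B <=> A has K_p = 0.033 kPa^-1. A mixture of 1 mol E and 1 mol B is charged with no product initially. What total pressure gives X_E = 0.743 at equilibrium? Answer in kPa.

P = 428 kPa

Basis: 1 mol E initially; let X = conversion of E. Extent ξ = X.
At extent ξ: n_E = 1 − X; n_B = 1 − X; n_A = X.
Total moles n_T = 2 − X.
K_p = p_A / (p_E p_B) with p_i = (n_i/n_T)·P.
At X = 0.743: the mole-fraction product g(X) = Π y_i^ν_i = 14.14. Since K_p = g(X)·P^{-1}, P = (g/K_p)^(1/1) = (14.14/0.033)^(1/1) = 428 kPa.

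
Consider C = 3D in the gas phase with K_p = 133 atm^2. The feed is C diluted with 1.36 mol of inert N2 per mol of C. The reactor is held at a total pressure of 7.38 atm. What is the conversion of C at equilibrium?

Basis: 1 mol C initially; let X = conversion of C. Extent ξ = X.
At extent ξ: n_C = 1 − X; n_D = 3X; n_I = 1.36 (inert).
Total moles n_T = 2.36 + 2X.
With p_i = (n_i/n_T)P, K_p = p_D^3 / (p_C).
Substituting and setting equal to 133 atm^2 gives a polynomial in X; the root in (0,1) is X = 0.717.

X = 0.717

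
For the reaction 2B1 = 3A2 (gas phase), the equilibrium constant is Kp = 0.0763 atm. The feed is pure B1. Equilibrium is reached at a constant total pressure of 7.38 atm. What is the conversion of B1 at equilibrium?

X = 0.135

Take 1 mol B1 as basis and let X be its fractional conversion, so ξ = 0.5X.
Mole table: n_B1 = 1 − X; n_A2 = 1.5X.
n_T = Σnᵢ = 1 + 0.5X.
y_i = n_i/n_T, p_i = y_i·P. Kp = p_A2^3 / (p_B1^2).
Equating to 0.0763 atm and solving on 0 < X < 1: X = 0.135.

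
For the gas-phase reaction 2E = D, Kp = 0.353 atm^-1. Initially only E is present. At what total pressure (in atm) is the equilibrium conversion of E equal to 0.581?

P = 3.33 atm

Take 1 mol E as basis and let X be its fractional conversion, so ξ = 0.5X.
Species balance: n_E = 1 − X; n_D = 0.5X.
Summing: n_T = 1 − 0.5X.
Kp = p_D / (p_E^2) with p_i = (n_i/n_T)·P.
At X = 0.581: the mole-fraction product g(X) = Π y_i^ν_i = 1.174. Since Kp = g(X)·P^{-1}, P = (g/Kp)^(1/1) = (1.174/0.353)^(1/1) = 3.33 atm.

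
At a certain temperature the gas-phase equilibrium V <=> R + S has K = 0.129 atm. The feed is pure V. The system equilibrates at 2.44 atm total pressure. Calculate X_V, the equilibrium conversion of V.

Let X = conversion of V (basis 1 mol V); extent of reaction ξ = X.
Mole table: n_V = 1 − X; n_R = X; n_S = X.
Total moles n_T = 1 + X.
y_i = n_i/n_T, p_i = y_i·P. K = p_R p_S / (p_V).
Equating to 0.129 atm and solving on 0 < X < 1: X = 0.224.

X = 0.224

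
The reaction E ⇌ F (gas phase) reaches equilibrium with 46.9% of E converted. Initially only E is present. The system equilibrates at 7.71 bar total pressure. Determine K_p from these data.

Take 1 mol E as basis and let X be its fractional conversion, so ξ = X.
Moles: n_E = 1 − X; n_F = X.
Since Δν = 0, n_T = 1 throughout.
At X = 0.469: n_E = 0.531, n_F = 0.469, n_T = 1.
p_i = (n_i/n_T)·P. K_p = p_F / (p_E) = 0.883.

K_p = 0.883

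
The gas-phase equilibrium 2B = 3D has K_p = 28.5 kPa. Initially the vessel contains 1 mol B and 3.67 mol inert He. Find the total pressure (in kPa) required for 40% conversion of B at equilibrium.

P = 231 kPa

Basis: 1 mol B initially; let X = conversion of B. Extent ξ = 0.5X.
Species balance: n_B = 1 − X; n_D = 1.5X; n_I = 3.67 (inert).
n_T = Σnᵢ = 4.67 + 0.5X.
K_p = p_D^3 / (p_B^2) with p_i = (n_i/n_T)·P.
At X = 0.4: the mole-fraction product g(X) = Π y_i^ν_i = 0.1232. Since K_p = g(X)·P^{1}, P = (K_p/g)^(1/1) = (28.5/0.1232)^(1/1) = 231 kPa.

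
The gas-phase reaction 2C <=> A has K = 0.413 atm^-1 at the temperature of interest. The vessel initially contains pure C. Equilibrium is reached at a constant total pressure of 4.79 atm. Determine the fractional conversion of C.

X = 0.665

Take 1 mol C as basis and let X be its fractional conversion, so ξ = 0.5X.
Mole table: n_C = 1 − X; n_A = 0.5X.
Summing: n_T = 1 − 0.5X.
With p_i = (n_i/n_T)P, K = p_A / (p_C^2).
This yields a degree-2 equation in X; solving on (0,1), X = 0.665.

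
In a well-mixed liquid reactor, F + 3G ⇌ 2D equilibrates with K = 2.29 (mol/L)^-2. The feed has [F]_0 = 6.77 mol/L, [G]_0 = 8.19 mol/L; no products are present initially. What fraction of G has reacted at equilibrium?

Let X = conversion of G; extent ξ = 8.19X/3 mol/L.
Concentrations: [F] = 6.77 − 2.73X; [G] = 8.19 − 8.19X; [D] = 5.46X.
K = [D]^2 / ([F] [G]^3).
Setting equal to 2.29 and solving for X on (0,1) gives X = 0.844.

X = 0.844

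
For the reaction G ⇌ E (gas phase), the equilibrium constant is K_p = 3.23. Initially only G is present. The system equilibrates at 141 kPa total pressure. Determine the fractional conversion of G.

X = 0.764

Basis: 1 mol G initially; let X = conversion of G. Extent ξ = X.
Mole table: n_G = 1 − X; n_E = X.
Total moles n_T = 1 (Δν = 0, constant).
Mole fractions y_i = n_i/n_T; K_p = p_E / (p_G) with p_i = y_i·P.
Substituting and setting equal to 3.23 gives a polynomial in X; the root in (0,1) is X = 0.764.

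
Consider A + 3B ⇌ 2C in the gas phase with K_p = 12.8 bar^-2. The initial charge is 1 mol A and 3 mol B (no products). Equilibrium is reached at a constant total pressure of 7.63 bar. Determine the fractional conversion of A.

X = 0.834

Let X = conversion of A (basis 1 mol A); extent of reaction ξ = X.
Moles: n_A = 1 − X; n_B = 3 − 3X; n_C = 2X.
n_T = Σnᵢ = 4 − 2X.
Mole fractions y_i = n_i/n_T; K_p = p_C^2 / (p_A p_B^3) with p_i = y_i·P.
Equating to 12.8 bar^-2 and solving on 0 < X < 1: X = 0.834.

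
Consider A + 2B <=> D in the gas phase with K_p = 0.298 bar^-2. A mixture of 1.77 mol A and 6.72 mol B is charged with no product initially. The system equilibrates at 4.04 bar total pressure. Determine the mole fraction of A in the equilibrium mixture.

y_A = 0.087

Let X = conversion of A (basis 1.77 mol A); extent of reaction ξ = 1.77X.
Mole table: n_A = 1.77 − 1.77X; n_B = 6.72 − 3.54X; n_D = 1.77X.
Summing: n_T = 8.49 − 3.54X.
With p_i = (n_i/n_T)P, K_p = p_D / (p_A p_B^2).
This yields a degree-3 equation in X; solving on (0,1), X = 0.707.
Then n_A = 0.519, n_T = 5.99, so y_A = 0.087.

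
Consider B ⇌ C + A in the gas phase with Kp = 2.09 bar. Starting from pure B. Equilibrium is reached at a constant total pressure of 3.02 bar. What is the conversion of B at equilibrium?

X = 0.640

Basis: 1 mol B initially; let X = conversion of B. Extent ξ = X.
Mole table: n_B = 1 − X; n_C = X; n_A = X.
Total moles n_T = 1 + X.
y_i = n_i/n_T, p_i = y_i·P. Kp = p_C p_A / (p_B).
Setting this equal to 2.09 bar and taking the physical root (0 < X < 1) gives X = 0.640.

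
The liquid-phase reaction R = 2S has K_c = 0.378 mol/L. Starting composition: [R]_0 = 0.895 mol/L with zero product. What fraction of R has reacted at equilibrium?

X = 0.276

Let X = conversion of R; extent ξ = 0.895·X mol/L.
Concentrations: [R] = 0.895 − 0.895X; [S] = 1.79X.
K_c = [S]^2 / ([R]).
This equals 0.378 at X = 0.276 (the root in 0 < X < 1).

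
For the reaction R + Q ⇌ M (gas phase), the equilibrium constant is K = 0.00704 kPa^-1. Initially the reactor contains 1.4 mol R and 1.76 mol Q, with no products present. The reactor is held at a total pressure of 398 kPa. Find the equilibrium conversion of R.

Let X = conversion of R (basis 1.4 mol R); extent of reaction ξ = 1.4X.
At extent ξ: n_R = 1.4 − 1.4X; n_Q = 1.76 − 1.4X; n_M = 1.4X.
n_T = Σnᵢ = 3.16 − 1.4X.
Mole fractions y_i = n_i/n_T; K = p_M / (p_R p_Q) with p_i = y_i·P.
Substituting and setting equal to 0.00704 kPa^-1 gives a polynomial in X; the root in (0,1) is X = 0.539.

X = 0.539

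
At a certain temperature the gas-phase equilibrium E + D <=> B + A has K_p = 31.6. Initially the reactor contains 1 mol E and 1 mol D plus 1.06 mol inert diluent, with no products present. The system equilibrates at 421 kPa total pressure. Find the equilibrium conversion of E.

X = 0.849

Basis: 1 mol E initially; let X = conversion of E. Extent ξ = X.
Species balance: n_E = 1 − X; n_D = 1 − X; n_B = X; n_A = X; n_I = 1.06 (inert).
Since Δν = 0, n_T = 3.06 throughout.
Mole fractions y_i = n_i/n_T; K_p = p_B p_A / (p_E p_D) with p_i = y_i·P.
Substituting and setting equal to 31.6 gives a polynomial in X; the root in (0,1) is X = 0.849.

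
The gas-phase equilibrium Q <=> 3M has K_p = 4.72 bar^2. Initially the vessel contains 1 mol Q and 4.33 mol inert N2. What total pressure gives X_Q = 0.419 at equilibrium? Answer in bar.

P = 7.25 bar

Basis: 1 mol Q initially; let X = conversion of Q. Extent ξ = X.
At extent ξ: n_Q = 1 − X; n_M = 3X; n_I = 4.33 (inert).
n_T = Σnᵢ = 5.33 + 2X.
K_p = p_M^3 / (p_Q) with p_i = (n_i/n_T)·P.
At X = 0.419: the mole-fraction product g(X) = Π y_i^ν_i = 0.08985. Since K_p = g(X)·P^{2}, P = (K_p/g)^(1/2) = (4.72/0.08985)^(1/2) = 7.25 bar.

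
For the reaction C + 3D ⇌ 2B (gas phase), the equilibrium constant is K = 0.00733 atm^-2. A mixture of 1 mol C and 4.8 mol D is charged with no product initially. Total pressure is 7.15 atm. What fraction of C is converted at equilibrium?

Basis: 1 mol C initially; let X = conversion of C. Extent ξ = X.
At extent ξ: n_C = 1 − X; n_D = 4.8 − 3X; n_B = 2X.
Summing: n_T = 5.8 − 2X.
y_i = n_i/n_T, p_i = y_i·P. K = p_B^2 / (p_C p_D^3).
This yields a degree-4 equation in X; solving on (0,1), X = 0.351.

X = 0.351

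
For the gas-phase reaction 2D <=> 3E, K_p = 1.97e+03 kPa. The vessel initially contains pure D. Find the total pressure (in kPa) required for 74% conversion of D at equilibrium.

Basis: 1 mol D initially; let X = conversion of D. Extent ξ = 0.5X.
Species balance: n_D = 1 − X; n_E = 1.5X.
Total moles n_T = 1 + 0.5X.
K_p = p_E^3 / (p_D^2) with p_i = (n_i/n_T)·P.
At X = 0.74: the mole-fraction product g(X) = Π y_i^ν_i = 14.77. Since K_p = g(X)·P^{1}, P = (K_p/g)^(1/1) = (1.97e+03/14.77)^(1/1) = 133 kPa.

P = 133 kPa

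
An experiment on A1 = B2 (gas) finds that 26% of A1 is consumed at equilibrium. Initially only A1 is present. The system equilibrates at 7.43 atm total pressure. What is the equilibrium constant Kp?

Basis: 1 mol A1 initially; let X = conversion of A1. Extent ξ = X.
Species balance: n_A1 = 1 − X; n_B2 = X.
n_T stays at 1 (no change in mole number).
At X = 0.26: n_A1 = 0.74, n_B2 = 0.26, n_T = 1.
p_i = (n_i/n_T)·P. Kp = p_B2 / (p_A1) = 0.351.

Kp = 0.351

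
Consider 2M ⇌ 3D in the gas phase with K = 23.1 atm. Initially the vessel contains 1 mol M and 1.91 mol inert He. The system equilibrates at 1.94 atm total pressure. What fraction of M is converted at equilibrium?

X = 0.793

Take 1 mol M as basis and let X be its fractional conversion, so ξ = 0.5X.
Species balance: n_M = 1 − X; n_D = 1.5X; n_I = 1.91 (inert).
Total moles n_T = 2.91 + 0.5X.
y_i = n_i/n_T, p_i = y_i·P. K = p_D^3 / (p_M^2).
Setting this equal to 23.1 atm and taking the physical root (0 < X < 1) gives X = 0.793.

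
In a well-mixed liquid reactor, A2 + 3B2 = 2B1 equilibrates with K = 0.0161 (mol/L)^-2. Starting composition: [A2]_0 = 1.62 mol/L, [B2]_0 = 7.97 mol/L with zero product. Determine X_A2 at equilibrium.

X = 0.481

Let X = conversion of A2; extent ξ = 1.62·X mol/L.
Concentrations: [A2] = 1.62 − 1.62X; [B2] = 7.97 − 4.86X; [B1] = 3.24X.
K = [B1]^2 / ([A2] [B2]^3).
Equating to 0.0161 (mol/L)^-2: the physical root is X = 0.481.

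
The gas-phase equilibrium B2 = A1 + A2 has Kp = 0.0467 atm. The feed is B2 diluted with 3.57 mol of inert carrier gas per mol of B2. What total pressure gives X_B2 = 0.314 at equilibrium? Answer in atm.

Basis: 1 mol B2 initially; let X = conversion of B2. Extent ξ = X.
Mole table: n_B2 = 1 − X; n_A1 = X; n_A2 = X; n_I = 3.57 (inert).
Summing: n_T = 4.57 + X.
Kp = p_A1 p_A2 / (p_B2) with p_i = (n_i/n_T)·P.
At X = 0.314: the mole-fraction product g(X) = Π y_i^ν_i = 0.02943. Since Kp = g(X)·P^{1}, P = (Kp/g)^(1/1) = (0.0467/0.02943)^(1/1) = 1.59 atm.

P = 1.59 atm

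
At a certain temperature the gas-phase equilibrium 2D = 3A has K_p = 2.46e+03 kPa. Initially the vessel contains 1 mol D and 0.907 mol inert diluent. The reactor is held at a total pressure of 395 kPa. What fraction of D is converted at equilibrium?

X = 0.708

Take 1 mol D as basis and let X be its fractional conversion, so ξ = 0.5X.
Species balance: n_D = 1 − X; n_A = 1.5X; n_I = 0.907 (inert).
n_T = Σnᵢ = 1.91 + 0.5X.
Mole fractions y_i = n_i/n_T; K_p = p_A^3 / (p_D^2) with p_i = y_i·P.
Setting this equal to 2.46e+03 kPa and taking the physical root (0 < X < 1) gives X = 0.708.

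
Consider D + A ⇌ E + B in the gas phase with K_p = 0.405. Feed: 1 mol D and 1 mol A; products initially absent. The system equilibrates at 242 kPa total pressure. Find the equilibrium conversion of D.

X = 0.389

Basis: 1 mol D initially; let X = conversion of D. Extent ξ = X.
Mole table: n_D = 1 − X; n_A = 1 − X; n_E = X; n_B = X.
n_T stays at 2 (no change in mole number).
With p_i = (n_i/n_T)P, K_p = p_E p_B / (p_D p_A).
Substituting and setting equal to 0.405 gives a polynomial in X; the root in (0,1) is X = 0.389.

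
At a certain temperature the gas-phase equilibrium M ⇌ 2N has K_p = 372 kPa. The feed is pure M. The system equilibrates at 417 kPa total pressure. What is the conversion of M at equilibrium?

X = 0.427

Let X = conversion of M (basis 1 mol M); extent of reaction ξ = X.
At extent ξ: n_M = 1 − X; n_N = 2X.
Summing: n_T = 1 + X.
y_i = n_i/n_T, p_i = y_i·P. K_p = p_N^2 / (p_M).
Substituting and setting equal to 372 kPa gives a polynomial in X; the root in (0,1) is X = 0.427.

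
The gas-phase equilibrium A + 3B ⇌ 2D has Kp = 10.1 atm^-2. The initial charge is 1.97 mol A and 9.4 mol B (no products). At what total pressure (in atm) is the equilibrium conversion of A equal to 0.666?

Take 1.97 mol A as basis and let X be its fractional conversion, so ξ = 1.97X.
Species balance: n_A = 1.97 − 1.97X; n_B = 9.4 − 5.91X; n_D = 3.94X.
Total moles n_T = 11.4 − 3.94X.
Kp = p_D^2 / (p_A p_B^3) with p_i = (n_i/n_T)·P.
At X = 0.666: the mole-fraction product g(X) = Π y_i^ν_i = 4.907. Since Kp = g(X)·P^{-2}, P = (g/Kp)^(1/2) = (4.907/10.1)^(1/2) = 0.697 atm.

P = 0.697 atm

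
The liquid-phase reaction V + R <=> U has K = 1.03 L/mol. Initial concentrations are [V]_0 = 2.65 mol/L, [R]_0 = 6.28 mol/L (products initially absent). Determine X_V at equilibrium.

Let X = conversion of V; extent ξ = 2.65·X mol/L.
Concentrations: [V] = 2.65 − 2.65X; [R] = 6.28 − 2.65X; [U] = 2.65X.
K = [U] / ([V] [R]).
This equals 1.03 at X = 0.810 (the root in 0 < X < 1).

X = 0.810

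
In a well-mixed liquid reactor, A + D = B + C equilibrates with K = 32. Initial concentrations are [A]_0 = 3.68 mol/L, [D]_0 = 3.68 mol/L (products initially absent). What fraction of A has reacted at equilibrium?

Let X = conversion of A; extent ξ = 3.68·X mol/L.
Concentrations: [A] = 3.68 − 3.68X; [D] = 3.68 − 3.68X; [B] = 3.68X; [C] = 3.68X.
K = [B] [C] / ([A] [D]).
This equals 32 at X = 0.850 (the root in 0 < X < 1).

X = 0.850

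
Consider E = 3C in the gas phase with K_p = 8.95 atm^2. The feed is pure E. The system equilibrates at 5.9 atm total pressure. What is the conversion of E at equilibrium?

Let X = conversion of E (basis 1 mol E); extent of reaction ξ = X.
Mole table: n_E = 1 − X; n_C = 3X.
n_T = Σnᵢ = 1 + 2X.
Mole fractions y_i = n_i/n_T; K_p = p_C^3 / (p_E) with p_i = y_i·P.
Setting this equal to 8.95 atm^2 and taking the physical root (0 < X < 1) gives X = 0.253.

X = 0.253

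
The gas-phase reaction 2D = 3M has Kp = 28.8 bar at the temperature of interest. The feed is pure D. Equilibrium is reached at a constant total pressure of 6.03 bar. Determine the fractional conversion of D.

X = 0.632

Take 1 mol D as basis and let X be its fractional conversion, so ξ = 0.5X.
Moles: n_D = 1 − X; n_M = 1.5X.
Total moles n_T = 1 + 0.5X.
With p_i = (n_i/n_T)P, Kp = p_M^3 / (p_D^2).
Setting this equal to 28.8 bar and taking the physical root (0 < X < 1) gives X = 0.632.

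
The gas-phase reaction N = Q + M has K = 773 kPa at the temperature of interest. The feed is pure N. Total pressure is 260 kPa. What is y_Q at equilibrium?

Basis: 1 mol N initially; let X = conversion of N. Extent ξ = X.
At extent ξ: n_N = 1 − X; n_Q = X; n_M = X.
Summing: n_T = 1 + X.
With p_i = (n_i/n_T)P, K = p_Q p_M / (p_N).
Substituting and setting equal to 773 kPa gives a polynomial in X; the root in (0,1) is X = 0.865.
Then n_Q = 0.865, n_T = 1.87, so y_Q = 0.464.

y_Q = 0.464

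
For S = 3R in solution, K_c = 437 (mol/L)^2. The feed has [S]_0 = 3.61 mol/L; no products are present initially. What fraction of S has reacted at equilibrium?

Let X = conversion of S; extent ξ = 3.61·X mol/L.
Concentrations: [S] = 3.61 − 3.61X; [R] = 10.8X.
K_c = [R]^3 / ([S]).
Equating to 437 (mol/L)^2: the physical root is X = 0.711.

X = 0.711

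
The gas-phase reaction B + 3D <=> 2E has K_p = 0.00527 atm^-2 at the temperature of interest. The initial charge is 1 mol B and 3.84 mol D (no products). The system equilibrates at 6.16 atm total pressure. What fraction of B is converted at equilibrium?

X = 0.245

Take 1 mol B as basis and let X be its fractional conversion, so ξ = X.
At extent ξ: n_B = 1 − X; n_D = 3.84 − 3X; n_E = 2X.
n_T = Σnᵢ = 4.84 − 2X.
With p_i = (n_i/n_T)P, K_p = p_E^2 / (p_B p_D^3).
This yields a degree-4 equation in X; solving on (0,1), X = 0.245.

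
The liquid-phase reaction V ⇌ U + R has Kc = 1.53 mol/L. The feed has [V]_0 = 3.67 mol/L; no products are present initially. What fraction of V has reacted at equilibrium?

X = 0.470

Let X = conversion of V; extent ξ = 3.67·X mol/L.
Concentrations: [V] = 3.67 − 3.67X; [U] = 3.67X; [R] = 3.67X.
Kc = [U] [R] / ([V]).
This equals 1.53 at X = 0.470 (the root in 0 < X < 1).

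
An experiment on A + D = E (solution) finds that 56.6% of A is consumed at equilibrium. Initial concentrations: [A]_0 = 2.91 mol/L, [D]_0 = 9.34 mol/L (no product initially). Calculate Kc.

Kc = 0.17 L/mol

Let X = conversion of A.
Concentrations: [A] = 2.91 − 2.91X; [D] = 9.34 − 2.91X; [E] = 2.91X.
At X = 0.566: [A] = 1.26, [D] = 7.69, [E] = 1.65.
Kc = [E] / ([A] [D]) = 0.17 L/mol.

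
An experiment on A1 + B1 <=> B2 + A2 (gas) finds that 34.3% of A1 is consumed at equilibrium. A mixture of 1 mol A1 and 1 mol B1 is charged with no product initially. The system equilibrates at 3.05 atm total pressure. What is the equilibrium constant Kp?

Kp = 0.273

Basis: 1 mol A1 initially; let X = conversion of A1. Extent ξ = X.
Mole table: n_A1 = 1 − X; n_B1 = 1 − X; n_B2 = X; n_A2 = X.
n_T stays at 2 (no change in mole number).
At X = 0.343: n_A1 = 0.657, n_B1 = 0.657, n_B2 = 0.343, n_A2 = 0.343, n_T = 2.
p_i = (n_i/n_T)·P. Kp = p_B2 p_A2 / (p_A1 p_B1) = 0.273.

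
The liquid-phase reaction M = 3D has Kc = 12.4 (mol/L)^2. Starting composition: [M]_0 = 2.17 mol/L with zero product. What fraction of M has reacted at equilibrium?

X = 0.390

Let X = conversion of M; extent ξ = 2.17·X mol/L.
Concentrations: [M] = 2.17 − 2.17X; [D] = 6.51X.
Kc = [D]^3 / ([M]).
Solving Kc = 12.4 for X ∈ (0,1): X = 0.390.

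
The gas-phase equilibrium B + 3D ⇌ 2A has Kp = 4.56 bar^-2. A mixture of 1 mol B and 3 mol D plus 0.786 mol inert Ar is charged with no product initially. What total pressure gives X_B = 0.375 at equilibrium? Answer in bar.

Take 1 mol B as basis and let X be its fractional conversion, so ξ = X.
Moles: n_B = 1 − X; n_D = 3 − 3X; n_A = 2X; n_I = 0.786 (inert).
Summing: n_T = 4.79 − 2X.
Kp = p_A^2 / (p_B p_D^3) with p_i = (n_i/n_T)·P.
At X = 0.375: the mole-fraction product g(X) = Π y_i^ν_i = 2.224. Since Kp = g(X)·P^{-2}, P = (g/Kp)^(1/2) = (2.224/4.56)^(1/2) = 0.698 bar.

P = 0.698 bar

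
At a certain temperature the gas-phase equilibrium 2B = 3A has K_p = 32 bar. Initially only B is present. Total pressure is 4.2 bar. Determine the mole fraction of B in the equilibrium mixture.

Take 1 mol B as basis and let X be its fractional conversion, so ξ = 0.5X.
Moles: n_B = 1 − X; n_A = 1.5X.
n_T = Σnᵢ = 1 + 0.5X.
Mole fractions y_i = n_i/n_T; K_p = p_A^3 / (p_B^2) with p_i = y_i·P.
This yields a degree-3 equation in X; solving on (0,1), X = 0.679.
Then n_B = 0.321, n_T = 1.34, so y_B = 0.240.

y_B = 0.240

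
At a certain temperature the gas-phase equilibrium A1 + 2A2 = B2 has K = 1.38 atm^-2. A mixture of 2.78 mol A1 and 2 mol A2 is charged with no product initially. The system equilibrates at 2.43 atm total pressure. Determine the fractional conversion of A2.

X = 0.662

Basis: 2 mol A2 initially; let X = conversion of A2. Extent ξ = X.
Species balance: n_A1 = 2.78 − X; n_A2 = 2 − 2X; n_B2 = X.
n_T = Σnᵢ = 4.78 − 2X.
y_i = n_i/n_T, p_i = y_i·P. K = p_B2 / (p_A1 p_A2^2).
Substituting and setting equal to 1.38 atm^-2 gives a polynomial in X; the root in (0,1) is X = 0.662.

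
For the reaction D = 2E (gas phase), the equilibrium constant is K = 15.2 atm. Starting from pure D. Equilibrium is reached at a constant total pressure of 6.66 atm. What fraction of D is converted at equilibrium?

X = 0.603

Basis: 1 mol D initially; let X = conversion of D. Extent ξ = X.
Mole table: n_D = 1 − X; n_E = 2X.
n_T = Σnᵢ = 1 + X.
With p_i = (n_i/n_T)P, K = p_E^2 / (p_D).
Equating to 15.2 atm and solving on 0 < X < 1: X = 0.603.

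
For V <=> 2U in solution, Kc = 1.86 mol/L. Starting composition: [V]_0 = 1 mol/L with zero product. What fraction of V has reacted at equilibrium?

X = 0.488

Let X = conversion of V; extent ξ = 1·X mol/L.
Concentrations: [V] = 1 − 1X; [U] = 2X.
Kc = [U]^2 / ([V]).
Solving Kc = 1.86 for X ∈ (0,1): X = 0.488.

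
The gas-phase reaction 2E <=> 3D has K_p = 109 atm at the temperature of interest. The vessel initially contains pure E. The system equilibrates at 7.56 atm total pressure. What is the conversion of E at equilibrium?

X = 0.738

Let X = conversion of E (basis 1 mol E); extent of reaction ξ = 0.5X.
Mole table: n_E = 1 − X; n_D = 1.5X.
Total moles n_T = 1 + 0.5X.
y_i = n_i/n_T, p_i = y_i·P. K_p = p_D^3 / (p_E^2).
Setting this equal to 109 atm and taking the physical root (0 < X < 1) gives X = 0.738.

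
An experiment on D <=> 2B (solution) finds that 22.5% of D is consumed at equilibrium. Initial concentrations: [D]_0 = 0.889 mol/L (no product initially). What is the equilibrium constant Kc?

Kc = 0.232 mol/L

Let X = conversion of D.
Concentrations: [D] = 0.889 − 0.889X; [B] = 1.78X.
At X = 0.225: [D] = 0.689, [B] = 0.4.
Kc = [B]^2 / ([D]) = 0.232 mol/L.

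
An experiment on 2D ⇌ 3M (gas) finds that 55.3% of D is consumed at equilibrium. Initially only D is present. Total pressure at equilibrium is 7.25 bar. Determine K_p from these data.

K_p = 16.2 bar

Let X = conversion of D (basis 1 mol D); extent of reaction ξ = 0.5X.
Mole table: n_D = 1 − X; n_M = 1.5X.
Total moles n_T = 1 + 0.5X.
At X = 0.553: n_D = 0.447, n_M = 0.83, n_T = 1.28.
p_i = (n_i/n_T)·P. K_p = p_M^3 / (p_D^2) = 16.2 bar.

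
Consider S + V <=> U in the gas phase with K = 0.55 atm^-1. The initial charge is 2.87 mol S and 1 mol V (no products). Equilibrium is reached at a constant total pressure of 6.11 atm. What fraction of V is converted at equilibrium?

X = 0.697

Let X = conversion of V (basis 1 mol V); extent of reaction ξ = X.
Moles: n_S = 2.87 − X; n_V = 1 − X; n_U = X.
Summing: n_T = 3.87 − X.
y_i = n_i/n_T, p_i = y_i·P. K = p_U / (p_S p_V).
Substituting and setting equal to 0.55 atm^-1 gives a polynomial in X; the root in (0,1) is X = 0.697.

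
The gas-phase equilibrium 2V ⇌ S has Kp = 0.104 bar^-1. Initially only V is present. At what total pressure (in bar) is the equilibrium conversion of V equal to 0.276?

P = 2.18 bar

Let X = conversion of V (basis 1 mol V); extent of reaction ξ = 0.5X.
At extent ξ: n_V = 1 − X; n_S = 0.5X.
n_T = Σnᵢ = 1 − 0.5X.
Kp = p_S / (p_V^2) with p_i = (n_i/n_T)·P.
At X = 0.276: the mole-fraction product g(X) = Π y_i^ν_i = 0.2269. Since Kp = g(X)·P^{-1}, P = (g/Kp)^(1/1) = (0.2269/0.104)^(1/1) = 2.18 bar.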